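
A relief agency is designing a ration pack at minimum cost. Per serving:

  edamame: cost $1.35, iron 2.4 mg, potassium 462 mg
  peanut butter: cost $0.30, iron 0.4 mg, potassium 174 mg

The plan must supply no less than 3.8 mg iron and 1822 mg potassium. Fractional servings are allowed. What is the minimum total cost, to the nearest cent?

The cheapest plan sits at a corner of the feasible region — with two constraints it uses at most two foods.
edamame only: max(3.8/2.4, 1822/462) = 3.944 servings → $5.32.
peanut butter only: max(3.8/0.4, 1822/174) = 10.47 servings → $3.14.
edamame + peanut butter with both targets exact would need a negative amount; discard.
So the least-cost plan costs $3.14.

$3.14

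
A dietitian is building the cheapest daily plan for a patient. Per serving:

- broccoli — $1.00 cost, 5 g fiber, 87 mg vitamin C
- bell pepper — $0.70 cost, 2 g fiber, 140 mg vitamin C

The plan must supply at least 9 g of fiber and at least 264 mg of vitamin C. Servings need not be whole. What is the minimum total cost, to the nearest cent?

Two binding constraints pin down two serving amounts, so the optimal mix uses at most two foods. The candidates are each food alone (scaled to the tighter of fiber/vitamin C) and each pair with both constraints tight.
broccoli only: max(9/5, 264/87) = 3.034 servings → $3.03.
bell pepper only: max(9/2, 264/140) = 4.5 servings → $3.15.
broccoli + bell pepper with both tight: 1.392 servings and 1.021 servings → $2.11.
So the least-cost plan costs $2.11.

$2.11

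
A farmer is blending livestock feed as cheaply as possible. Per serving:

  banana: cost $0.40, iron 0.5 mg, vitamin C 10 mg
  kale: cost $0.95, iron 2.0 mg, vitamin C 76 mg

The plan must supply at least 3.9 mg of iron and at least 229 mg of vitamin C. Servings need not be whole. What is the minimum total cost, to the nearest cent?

$2.86

This is a tiny linear program; its minimum lies at a vertex of the feasible set. List the vertices and price them.
banana only: max(3.9/0.5, 229/10) = 22.9 servings → $9.16.
kale only: max(3.9/2.0, 229/76) = 3.013 servings → $2.86.
banana + kale with both targets exact would need a negative amount; discard.
The minimum over all feasible corners is $2.86.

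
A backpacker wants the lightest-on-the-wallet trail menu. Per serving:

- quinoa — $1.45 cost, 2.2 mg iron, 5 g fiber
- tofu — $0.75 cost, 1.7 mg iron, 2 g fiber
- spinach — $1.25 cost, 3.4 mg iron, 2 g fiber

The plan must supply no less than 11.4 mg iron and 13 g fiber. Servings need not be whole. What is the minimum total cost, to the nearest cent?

$4.98

This is a tiny linear program; its minimum lies at a vertex of the feasible set. List the vertices and price them.
quinoa only: max(11.4/2.2, 13/5) = 5.182 servings → $7.51.
tofu only: max(11.4/1.7, 13/2) = 6.706 servings → $5.03.
spinach only: max(11.4/3.4, 13/2) = 6.5 servings → $8.12.
quinoa + tofu with both targets exact would need a negative amount; discard.
quinoa + spinach with both tight: 1.698 servings and 2.254 servings → $5.28.
tofu + spinach with both tight: 6.294 servings and 0.2059 servings → $4.98.
Cheapest feasible corner: $4.98.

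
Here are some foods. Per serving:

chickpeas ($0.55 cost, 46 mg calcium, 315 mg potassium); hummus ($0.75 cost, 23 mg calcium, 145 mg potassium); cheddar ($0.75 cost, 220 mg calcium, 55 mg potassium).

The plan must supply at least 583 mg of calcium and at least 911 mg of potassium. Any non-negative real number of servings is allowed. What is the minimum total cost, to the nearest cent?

Check every corner: each single food scaled to meet both minima, and each pair solved so both constraints bind.
chickpeas only: max(583/46, 911/315) = 12.67 servings → $6.97.
hummus only: max(583/23, 911/145) = 25.35 servings → $19.01.
cheddar only: max(583/220, 911/55) = 16.56 servings → $12.42.
chickpeas + hummus: the both-tight solution has a negative serving — not a feasible corner.
chickpeas + cheddar with both tight: 2.521 servings and 2.123 servings → $2.98.
hummus + cheddar with both tight: 5.496 servings and 2.075 servings → $5.68.
Cheapest feasible corner: $2.98.

$2.98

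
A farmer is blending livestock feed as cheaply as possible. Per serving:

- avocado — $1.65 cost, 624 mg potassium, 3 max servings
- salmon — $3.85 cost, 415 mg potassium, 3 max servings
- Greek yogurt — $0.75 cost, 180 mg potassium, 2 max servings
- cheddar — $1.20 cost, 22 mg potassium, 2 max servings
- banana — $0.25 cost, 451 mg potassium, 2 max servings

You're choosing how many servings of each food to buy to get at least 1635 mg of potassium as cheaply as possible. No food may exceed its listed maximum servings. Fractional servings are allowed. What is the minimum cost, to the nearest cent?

Cost per mg of potassium: banana $0.0006, avocado $0.0026, Greek yogurt $0.0042, salmon $0.0093, cheddar $0.0545.
Take 2 servings of banana: +902.0 mg potassium for $0.50 (total $0.50, still need 733.0 mg).
Take 1.175 servings of avocado: +733.0 mg potassium for $1.94 (total $2.44, still need 0.0 mg).
Filling from the cheapest source first is optimal under one linear minimum: $2.44.

$2.44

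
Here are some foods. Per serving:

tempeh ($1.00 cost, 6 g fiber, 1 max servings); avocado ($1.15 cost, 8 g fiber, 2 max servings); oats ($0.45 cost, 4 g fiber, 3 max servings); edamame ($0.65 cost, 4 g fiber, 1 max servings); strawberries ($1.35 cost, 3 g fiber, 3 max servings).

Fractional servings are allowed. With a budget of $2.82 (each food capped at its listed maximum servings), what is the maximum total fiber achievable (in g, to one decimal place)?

Fiber per dollar: oats 8.889, avocado 6.957, edamame 6.154, tempeh 6, strawberries 2.222.
Take 3 servings of oats: spends $1.35, +12.0 g fiber (running total 12.0 g).
Take 1.278 servings of avocado: spends $1.47, +10.2 g fiber (running total 22.2 g).
Filling greedily by fiber-per-dollar is optimal for one linear limit, giving 22.2 g.

22.2 g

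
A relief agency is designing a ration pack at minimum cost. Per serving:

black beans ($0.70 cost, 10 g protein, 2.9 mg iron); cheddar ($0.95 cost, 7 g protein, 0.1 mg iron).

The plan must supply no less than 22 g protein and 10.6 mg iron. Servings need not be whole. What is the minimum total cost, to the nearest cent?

$2.56

With two linear requirements the optimum uses one or two foods; enumerate the corners.
black beans only: max(22/10, 10.6/2.9) = 3.655 servings → $2.56.
cheddar only: max(22/7, 10.6/0.1) = 106 servings → $100.70.
black beans + cheddar: the both-tight solution has a negative serving — not a feasible corner.
So the least-cost plan costs $2.56.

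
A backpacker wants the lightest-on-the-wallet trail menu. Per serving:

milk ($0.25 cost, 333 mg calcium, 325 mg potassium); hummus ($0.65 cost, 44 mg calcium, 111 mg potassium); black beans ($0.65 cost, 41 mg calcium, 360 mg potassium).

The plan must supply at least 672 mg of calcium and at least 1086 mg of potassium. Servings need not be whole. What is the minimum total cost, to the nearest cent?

$0.84

Compare the cost at each extreme point of the feasible region.
milk only: max(672/333, 1086/325) = 3.342 servings → $0.84.
hummus only: max(672/44, 1086/111) = 15.27 servings → $9.93.
black beans only: max(672/41, 1086/360) = 16.39 servings → $10.65.
milk + hummus with both tight: 1.183 servings and 6.32 servings → $4.40.
milk + black beans with both tight: 1.853 servings and 1.344 servings → $1.34.
hummus + black beans: intersection lies outside the first quadrant.
The minimum over all feasible corners is $0.84.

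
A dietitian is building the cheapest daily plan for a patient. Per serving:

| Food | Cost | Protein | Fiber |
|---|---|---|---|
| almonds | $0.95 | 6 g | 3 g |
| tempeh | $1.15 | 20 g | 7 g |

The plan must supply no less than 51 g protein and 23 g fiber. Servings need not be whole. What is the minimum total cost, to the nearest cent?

$3.78

A basic optimal solution has at most two foods positive. Try each food alone and each pair with both targets met exactly.
almonds only: max(51/6, 23/3) = 8.5 servings → $8.07.
tempeh only: max(51/20, 23/7) = 3.286 servings → $3.78.
almonds + tempeh with both tight: 5.722 servings and 0.8333 servings → $6.39.
Cheapest feasible corner: $3.78.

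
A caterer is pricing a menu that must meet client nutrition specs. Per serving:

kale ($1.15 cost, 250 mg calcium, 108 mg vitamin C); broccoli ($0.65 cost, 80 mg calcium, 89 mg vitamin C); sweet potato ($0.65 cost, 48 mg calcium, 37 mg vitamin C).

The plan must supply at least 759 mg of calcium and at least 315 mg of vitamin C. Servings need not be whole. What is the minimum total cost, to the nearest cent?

$3.49

At the optimum either one food covers both requirements or two foods hit both targets exactly; no other combination can be cheaper.
kale only: max(759/250, 315/108) = 3.036 servings → $3.49.
broccoli only: max(759/80, 315/89) = 9.488 servings → $6.17.
sweet potato only: max(759/48, 315/37) = 15.81 servings → $10.28.
kale + broccoli: the both-tight solution has a negative serving — not a feasible corner.
kale + sweet potato: the both-tight solution has a negative serving — not a feasible corner.
broccoli + sweet potato: intersection lies outside the first quadrant.
Cheapest feasible corner: $3.49.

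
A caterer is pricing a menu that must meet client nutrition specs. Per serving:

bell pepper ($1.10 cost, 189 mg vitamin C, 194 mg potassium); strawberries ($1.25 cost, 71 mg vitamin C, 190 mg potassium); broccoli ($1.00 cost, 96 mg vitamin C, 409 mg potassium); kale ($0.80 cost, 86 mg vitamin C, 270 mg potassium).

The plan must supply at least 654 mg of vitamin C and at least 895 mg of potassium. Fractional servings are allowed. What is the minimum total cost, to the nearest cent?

Check every corner: each single food scaled to meet both minima, and each pair solved so both constraints bind.
bell pepper only: max(654/189, 895/194) = 4.613 servings → $5.07.
strawberries only: max(654/71, 895/190) = 9.211 servings → $11.51.
broccoli only: max(654/96, 895/409) = 6.812 servings → $6.81.
kale only: max(654/86, 895/270) = 7.605 servings → $6.08.
bell pepper + strawberries with both tight: 2.743 servings and 1.91 servings → $5.40.
bell pepper + broccoli with both tight: 3.094 servings and 0.7205 servings → $4.12.
bell pepper + kale with both tight: 2.9 servings and 1.231 servings → $4.17.
strawberries + broccoli: the both-tight solution has a negative serving — not a feasible corner.
strawberries + kale with both targets exact would need a negative amount; discard.
broccoli + kale: the both-tight solution has a negative serving — not a feasible corner.
So the least-cost plan costs $4.12.

$4.12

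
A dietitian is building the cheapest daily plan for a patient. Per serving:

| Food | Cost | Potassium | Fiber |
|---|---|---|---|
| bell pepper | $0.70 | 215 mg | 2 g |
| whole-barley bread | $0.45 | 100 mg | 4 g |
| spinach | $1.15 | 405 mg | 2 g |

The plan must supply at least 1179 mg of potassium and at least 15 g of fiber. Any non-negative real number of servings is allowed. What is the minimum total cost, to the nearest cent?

At the optimum either one food covers both requirements or two foods hit both targets exactly; no other combination can be cheaper.
bell pepper only: max(1179/215, 15/2) = 7.5 servings → $5.25.
whole-barley bread only: max(1179/100, 15/4) = 11.79 servings → $5.31.
spinach only: max(1179/405, 15/2) = 7.5 servings → $8.62.
bell pepper + whole-barley bread with both tight: 4.873 servings and 1.314 servings → $4.00.
bell pepper + spinach with both targets exact would need a negative amount; discard.
whole-barley bread + spinach with both tight: 2.618 servings and 2.265 servings → $3.78.
Cheapest feasible corner: $3.78.

$3.78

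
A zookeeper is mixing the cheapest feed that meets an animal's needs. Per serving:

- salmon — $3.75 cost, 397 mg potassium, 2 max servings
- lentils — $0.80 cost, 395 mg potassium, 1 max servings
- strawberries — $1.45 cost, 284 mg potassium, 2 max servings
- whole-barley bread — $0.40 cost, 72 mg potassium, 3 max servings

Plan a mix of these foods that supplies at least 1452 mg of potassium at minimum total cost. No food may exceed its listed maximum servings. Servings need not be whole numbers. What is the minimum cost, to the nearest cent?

Cost per mg of potassium: lentils $0.0020, strawberries $0.0051, whole-barley bread $0.0056, salmon $0.0094.
Take 1 serving of lentils: +395.0 mg potassium for $0.80 (total $0.80, still need 1057.0 mg).
Take 2 servings of strawberries: +568.0 mg potassium for $2.90 (total $3.70, still need 489.0 mg).
Take 3 servings of whole-barley bread: +216.0 mg potassium for $1.20 (total $4.90, still need 273.0 mg).
Take 0.6877 servings of salmon: +273.0 mg potassium for $2.58 (total $7.48, still need 0.0 mg).
Filling from the cheapest source first is optimal under one linear minimum: $7.48.

$7.48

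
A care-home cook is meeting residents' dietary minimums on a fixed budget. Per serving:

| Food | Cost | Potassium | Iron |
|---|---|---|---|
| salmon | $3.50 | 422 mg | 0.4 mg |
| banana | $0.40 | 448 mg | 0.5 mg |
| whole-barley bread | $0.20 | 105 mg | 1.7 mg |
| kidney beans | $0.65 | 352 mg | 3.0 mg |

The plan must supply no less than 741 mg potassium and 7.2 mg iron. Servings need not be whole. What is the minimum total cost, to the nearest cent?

salmon only: max(741/422, 7.2/0.4) = 18 servings → $63.00.
banana only: max(741/448, 7.2/0.5) = 14.4 servings → $5.76.
whole-barley bread only: max(741/105, 7.2/1.7) = 7.057 servings → $1.41.
kidney beans only: max(741/352, 7.2/3.0) = 2.4 servings → $1.56.
salmon + banana: intersection lies outside the first quadrant.
salmon + whole-barley bread with both tight: 0.7458 servings and 4.06 servings → $3.42.
salmon + kidney beans: the both-tight solution has a negative serving — not a feasible corner.
banana + whole-barley bread with both tight: 0.7103 servings and 4.026 servings → $1.09.
banana + kidney beans: the both-tight solution has a negative serving — not a feasible corner.
whole-barley bread + kidney beans with both tight: 1.099 servings and 1.777 servings → $1.38.
So the least-cost plan costs $1.09.

$1.09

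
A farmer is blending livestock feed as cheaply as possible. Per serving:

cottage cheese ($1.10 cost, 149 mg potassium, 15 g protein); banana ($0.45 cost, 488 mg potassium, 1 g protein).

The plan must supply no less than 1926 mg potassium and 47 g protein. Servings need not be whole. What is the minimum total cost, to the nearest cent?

An LP optimum is at a vertex; with two nutrient constraints at most two foods are used. Check each candidate.
cottage cheese only: max(1926/149, 47/15) = 12.93 servings → $14.22.
banana only: max(1926/488, 47/1) = 47 servings → $21.15.
cottage cheese + banana with both tight: 2.93 servings and 3.052 servings → $4.60.
Cheapest feasible corner: $4.60.

$4.60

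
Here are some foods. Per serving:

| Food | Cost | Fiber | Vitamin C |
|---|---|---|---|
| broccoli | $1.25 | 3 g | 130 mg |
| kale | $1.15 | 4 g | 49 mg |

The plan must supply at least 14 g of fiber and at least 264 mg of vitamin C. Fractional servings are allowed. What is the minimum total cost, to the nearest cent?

$4.41

An LP optimum is at a vertex; with two nutrient constraints at most two foods are used. Check each candidate.
broccoli only: max(14/3, 264/130) = 4.667 servings → $5.83.
kale only: max(14/4, 264/49) = 5.388 servings → $6.20.
broccoli + kale with both tight: 0.992 servings and 2.756 servings → $4.41.
So the least-cost plan costs $4.41.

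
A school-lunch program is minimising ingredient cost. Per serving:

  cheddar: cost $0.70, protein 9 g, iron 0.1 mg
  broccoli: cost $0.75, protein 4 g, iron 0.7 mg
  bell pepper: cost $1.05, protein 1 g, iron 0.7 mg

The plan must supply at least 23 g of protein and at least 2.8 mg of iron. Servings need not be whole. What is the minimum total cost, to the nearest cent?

A basic optimal solution has at most two foods positive. Try each food alone and each pair with both targets met exactly.
cheddar only: max(23/9, 2.8/0.1) = 28 servings → $19.60.
broccoli only: max(23/4, 2.8/0.7) = 5.75 servings → $4.31.
bell pepper only: max(23/1, 2.8/0.7) = 23 servings → $24.15.
cheddar + broccoli with both tight: 0.8305 servings and 3.881 servings → $3.49.
cheddar + bell pepper with both tight: 2.145 servings and 3.694 servings → $5.38.
broccoli + bell pepper with both targets exact would need a negative amount; discard.
The minimum over all feasible corners is $3.49.

$3.49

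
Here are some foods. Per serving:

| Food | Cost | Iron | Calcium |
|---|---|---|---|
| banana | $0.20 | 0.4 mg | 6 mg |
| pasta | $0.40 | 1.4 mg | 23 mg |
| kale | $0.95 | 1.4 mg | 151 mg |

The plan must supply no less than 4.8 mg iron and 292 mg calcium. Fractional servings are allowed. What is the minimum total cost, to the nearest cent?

Check every corner: each single food scaled to meet both minima, and each pair solved so both constraints bind.
banana only: max(4.8/0.4, 292/6) = 48.67 servings → $9.73.
pasta only: max(4.8/1.4, 292/23) = 12.7 servings → $5.08.
kale only: max(4.8/1.4, 292/151) = 3.429 servings → $3.26.
banana + pasta: the both-tight solution has a negative serving — not a feasible corner.
banana + kale with both tight: 6.077 servings and 1.692 servings → $2.82.
pasta + kale with both tight: 1.763 servings and 1.665 servings → $2.29.
Cheapest feasible corner: $2.29.

$2.29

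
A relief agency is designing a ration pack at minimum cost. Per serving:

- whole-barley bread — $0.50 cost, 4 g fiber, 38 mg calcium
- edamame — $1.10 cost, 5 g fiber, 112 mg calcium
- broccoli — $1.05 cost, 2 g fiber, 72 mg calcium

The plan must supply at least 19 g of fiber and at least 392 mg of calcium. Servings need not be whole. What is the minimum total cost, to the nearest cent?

Two binding constraints pin down two serving amounts, so the optimal mix uses at most two foods. The candidates are each food alone (scaled to the tighter of fiber/calcium) and each pair with both constraints tight.
whole-barley bread only: max(19/4, 392/38) = 10.32 servings → $5.16.
edamame only: max(19/5, 392/112) = 3.8 servings → $4.18.
broccoli only: max(19/2, 392/72) = 9.5 servings → $9.97.
whole-barley bread + edamame with both tight: 0.6512 servings and 3.279 servings → $3.93.
whole-barley bread + broccoli with both tight: 2.755 servings and 3.991 servings → $5.57.
edamame + broccoli: intersection lies outside the first quadrant.
Cheapest feasible corner: $3.93.

$3.93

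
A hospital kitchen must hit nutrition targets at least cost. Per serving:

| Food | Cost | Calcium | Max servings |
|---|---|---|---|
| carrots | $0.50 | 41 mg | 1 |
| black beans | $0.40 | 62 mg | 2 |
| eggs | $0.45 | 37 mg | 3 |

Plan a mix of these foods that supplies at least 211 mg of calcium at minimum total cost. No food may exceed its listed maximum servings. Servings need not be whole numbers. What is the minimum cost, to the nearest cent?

Cost per mg of calcium: black beans $0.0065, eggs $0.0122, carrots $0.0122.
Take 2 servings of black beans: +124.0 mg calcium for $0.80 (total $0.80, still need 87.0 mg).
Take 2.351 servings of eggs: +87.0 mg calcium for $1.06 (total $1.86, still need 0.0 mg).
Greedy by cheapest-per-mg is optimal for a single linear constraint, so the minimum cost is $1.86.

$1.86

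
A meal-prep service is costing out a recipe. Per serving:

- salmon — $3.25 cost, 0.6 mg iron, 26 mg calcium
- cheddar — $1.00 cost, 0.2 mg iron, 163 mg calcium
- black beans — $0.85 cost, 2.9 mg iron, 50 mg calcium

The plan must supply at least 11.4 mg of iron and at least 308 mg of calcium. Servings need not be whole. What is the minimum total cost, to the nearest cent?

$4.00

Minimising a linear cost over {iron ≥ 11.4, calcium ≥ 308, servings ≥ 0} — the optimum is at a vertex, using one or two foods.
salmon only: max(11.4/0.6, 308/26) = 19 servings → $61.75.
cheddar only: max(11.4/0.2, 308/163) = 57 servings → $57.00.
black beans only: max(11.4/2.9, 308/50) = 6.16 servings → $5.24.
salmon + cheddar with both targets exact would need a negative amount; discard.
salmon + black beans with both tight: 7.119 servings and 2.458 servings → $25.23.
cheddar + black beans with both tight: 0.6985 servings and 3.883 servings → $4.00.
So the least-cost plan costs $4.00.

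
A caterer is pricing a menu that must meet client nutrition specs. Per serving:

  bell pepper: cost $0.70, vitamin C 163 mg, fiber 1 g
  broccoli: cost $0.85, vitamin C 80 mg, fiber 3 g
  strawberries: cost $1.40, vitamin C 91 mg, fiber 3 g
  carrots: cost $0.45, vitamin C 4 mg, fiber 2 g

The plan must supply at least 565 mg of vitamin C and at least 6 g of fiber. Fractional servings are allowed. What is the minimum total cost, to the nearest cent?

$2.94

An LP optimum is at a vertex; with two nutrient constraints at most two foods are used. Check each candidate.
bell pepper only: max(565/163, 6/1) = 6 servings → $4.20.
broccoli only: max(565/80, 6/3) = 7.062 servings → $6.00.
strawberries only: max(565/91, 6/3) = 6.209 servings → $8.69.
carrots only: max(565/4, 6/2) = 141.2 servings → $63.56.
bell pepper + broccoli with both tight: 2.971 servings and 1.01 servings → $2.94.
bell pepper + strawberries with both tight: 2.887 servings and 1.038 servings → $3.47.
bell pepper + carrots with both tight: 3.435 servings and 1.283 servings → $2.98.
broccoli + strawberries with both targets exact would need a negative amount; discard.
broccoli + carrots: the both-tight solution has a negative serving — not a feasible corner.
strawberries + carrots with both targets exact would need a negative amount; discard.
The minimum over all feasible corners is $2.94.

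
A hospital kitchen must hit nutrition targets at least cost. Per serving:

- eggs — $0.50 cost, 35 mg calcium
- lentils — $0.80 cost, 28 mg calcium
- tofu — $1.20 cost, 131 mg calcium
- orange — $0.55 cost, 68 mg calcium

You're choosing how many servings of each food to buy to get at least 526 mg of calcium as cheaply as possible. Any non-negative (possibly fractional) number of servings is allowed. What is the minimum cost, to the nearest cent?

$4.25

Cost per mg of calcium: orange $0.0081, tofu $0.0092, eggs $0.0143, lentils $0.0286.
With no serving limits, use only orange: 526 mg / 68 mg = 7.735 servings × $0.55 = $4.25.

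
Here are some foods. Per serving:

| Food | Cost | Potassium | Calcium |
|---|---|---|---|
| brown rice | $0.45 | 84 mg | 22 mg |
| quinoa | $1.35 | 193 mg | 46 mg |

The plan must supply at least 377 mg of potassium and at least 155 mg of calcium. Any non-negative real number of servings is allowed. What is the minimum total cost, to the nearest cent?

Compare the cost at each extreme point of the feasible region.
brown rice only: max(377/84, 155/22) = 7.045 servings → $3.17.
quinoa only: max(377/193, 155/46) = 3.37 servings → $4.55.
brown rice + quinoa: intersection lies outside the first quadrant.
The minimum over all feasible corners is $3.17.

$3.17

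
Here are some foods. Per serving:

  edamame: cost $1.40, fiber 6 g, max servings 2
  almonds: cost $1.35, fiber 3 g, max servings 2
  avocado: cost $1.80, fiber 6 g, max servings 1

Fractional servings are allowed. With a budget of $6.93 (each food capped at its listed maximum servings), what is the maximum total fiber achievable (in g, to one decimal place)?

23.2 g

Fiber per dollar: edamame 4.286, avocado 3.333, almonds 2.222.
Take 2 servings of edamame: spends $2.80, +12.0 g fiber (running total 12.0 g).
Take 1 serving of avocado: spends $1.80, +6.0 g fiber (running total 18.0 g).
Take 1.726 servings of almonds: spends $2.33, +5.2 g fiber (running total 23.2 g).
Filling greedily by fiber-per-dollar is optimal for one linear limit, giving 23.2 g.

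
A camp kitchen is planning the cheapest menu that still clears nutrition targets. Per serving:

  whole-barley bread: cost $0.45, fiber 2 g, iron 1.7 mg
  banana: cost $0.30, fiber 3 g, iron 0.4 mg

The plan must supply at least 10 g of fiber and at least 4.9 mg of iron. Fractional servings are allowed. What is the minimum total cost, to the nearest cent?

$1.62

A basic optimal solution has at most two foods positive. Try each food alone and each pair with both targets met exactly.
whole-barley bread only: max(10/2, 4.9/1.7) = 5 servings → $2.25.
banana only: max(10/3, 4.9/0.4) = 12.25 servings → $3.67.
whole-barley bread + banana with both tight: 2.488 servings and 1.674 servings → $1.62.
Cheapest feasible corner: $1.62.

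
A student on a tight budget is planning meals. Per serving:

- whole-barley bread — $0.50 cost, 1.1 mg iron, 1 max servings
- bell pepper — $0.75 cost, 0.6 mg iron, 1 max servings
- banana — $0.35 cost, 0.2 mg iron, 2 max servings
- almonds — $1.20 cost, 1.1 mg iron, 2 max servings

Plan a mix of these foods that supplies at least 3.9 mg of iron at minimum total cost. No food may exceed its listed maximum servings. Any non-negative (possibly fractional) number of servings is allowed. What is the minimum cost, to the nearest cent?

$3.65

Cost per mg of iron: whole-barley bread $0.4545, almonds $1.0909, bell pepper $1.2500, banana $1.7500.
Take 1 serving of whole-barley bread: +1.1 mg iron for $0.50 (total $0.50, still need 2.8 mg).
Take 2 servings of almonds: +2.2 mg iron for $2.40 (total $2.90, still need 0.6 mg).
Take 1 serving of bell pepper: +0.6 mg iron for $0.75 (total $3.65, still need 0.0 mg).
Filling from the cheapest source first is optimal under one linear minimum: $3.65.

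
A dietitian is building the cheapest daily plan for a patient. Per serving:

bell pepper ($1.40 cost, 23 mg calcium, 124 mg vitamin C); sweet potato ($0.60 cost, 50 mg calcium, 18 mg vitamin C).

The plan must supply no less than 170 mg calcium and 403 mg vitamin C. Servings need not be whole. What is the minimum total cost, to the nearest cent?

Check every corner: each single food scaled to meet both minima, and each pair solved so both constraints bind.
bell pepper only: max(170/23, 403/124) = 7.391 servings → $10.35.
sweet potato only: max(170/50, 403/18) = 22.39 servings → $13.43.
bell pepper + sweet potato with both tight: 2.954 servings and 2.041 servings → $5.36.
The minimum over all feasible corners is $5.36.

$5.36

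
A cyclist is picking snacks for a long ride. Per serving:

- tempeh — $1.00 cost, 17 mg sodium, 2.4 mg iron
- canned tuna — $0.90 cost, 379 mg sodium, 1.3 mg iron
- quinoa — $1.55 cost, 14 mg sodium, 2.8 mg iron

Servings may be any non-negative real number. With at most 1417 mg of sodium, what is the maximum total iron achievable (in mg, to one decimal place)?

283.4 mg

Iron per mg sodium: quinoa 0.2, tempeh 0.1412, canned tuna 0.00343.
With no serving limits, spend the whole sodium allowance on quinoa: 1417 mg / 14 mg × 2.8 mg = 283.4 mg.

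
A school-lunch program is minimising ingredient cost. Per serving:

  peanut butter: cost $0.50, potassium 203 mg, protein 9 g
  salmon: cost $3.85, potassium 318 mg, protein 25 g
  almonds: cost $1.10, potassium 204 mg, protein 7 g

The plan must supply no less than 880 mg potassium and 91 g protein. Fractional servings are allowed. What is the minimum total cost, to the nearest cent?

$5.06

A basic optimal solution has at most two foods positive. Try each food alone and each pair with both targets met exactly.
peanut butter only: max(880/203, 91/9) = 10.11 servings → $5.06.
salmon only: max(880/318, 91/25) = 3.64 servings → $14.01.
almonds only: max(880/204, 91/7) = 13 servings → $14.30.
peanut butter + salmon with both targets exact would need a negative amount; discard.
peanut butter + almonds: intersection lies outside the first quadrant.
salmon + almonds: intersection lies outside the first quadrant.
So the least-cost plan costs $5.06.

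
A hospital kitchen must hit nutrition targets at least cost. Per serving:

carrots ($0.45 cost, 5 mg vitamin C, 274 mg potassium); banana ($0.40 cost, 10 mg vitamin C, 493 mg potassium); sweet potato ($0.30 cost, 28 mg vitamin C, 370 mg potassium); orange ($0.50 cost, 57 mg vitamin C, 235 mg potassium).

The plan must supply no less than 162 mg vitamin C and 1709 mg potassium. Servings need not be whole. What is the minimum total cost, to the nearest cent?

This is a tiny linear program; its minimum lies at a vertex of the feasible set. List the vertices and price them.
carrots only: max(162/5, 1709/274) = 32.4 servings → $14.58.
banana only: max(162/10, 1709/493) = 16.2 servings → $6.48.
sweet potato only: max(162/28, 1709/370) = 5.786 servings → $1.74.
orange only: max(162/57, 1709/235) = 7.272 servings → $3.64.
carrots + banana: the both-tight solution has a negative serving — not a feasible corner.
carrots + sweet potato: intersection lies outside the first quadrant.
carrots + orange with both tight: 4.109 servings and 2.482 servings → $3.09.
banana + sweet potato: intersection lies outside the first quadrant.
banana + orange with both tight: 2.304 servings and 2.438 servings → $2.14.
sweet potato + orange with both tight: 4.09 servings and 0.8331 servings → $1.64.
So the least-cost plan costs $1.64.

$1.64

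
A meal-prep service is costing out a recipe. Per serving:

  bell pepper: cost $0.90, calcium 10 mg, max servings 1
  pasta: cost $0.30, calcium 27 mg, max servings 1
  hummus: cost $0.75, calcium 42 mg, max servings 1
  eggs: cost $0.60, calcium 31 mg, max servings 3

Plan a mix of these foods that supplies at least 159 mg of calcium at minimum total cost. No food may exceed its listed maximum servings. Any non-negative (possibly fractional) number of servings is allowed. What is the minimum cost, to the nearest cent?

$2.79

Cost per mg of calcium: pasta $0.0111, hummus $0.0179, eggs $0.0194, bell pepper $0.0900.
Take 1 serving of pasta: +27.0 mg calcium for $0.30 (total $0.30, still need 132.0 mg).
Take 1 serving of hummus: +42.0 mg calcium for $0.75 (total $1.05, still need 90.0 mg).
Take 2.903 servings of eggs: +90.0 mg calcium for $1.74 (total $2.79, still need 0.0 mg).
Greedy by cheapest-per-mg is optimal for a single linear constraint, so the minimum cost is $2.79.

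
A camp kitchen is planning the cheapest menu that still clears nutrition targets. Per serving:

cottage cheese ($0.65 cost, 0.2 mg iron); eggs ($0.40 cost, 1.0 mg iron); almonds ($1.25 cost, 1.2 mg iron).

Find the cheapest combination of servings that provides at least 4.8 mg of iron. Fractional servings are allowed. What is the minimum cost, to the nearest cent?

$1.92

Cost per mg of iron: eggs $0.4000, almonds $1.0417, cottage cheese $3.2500.
With no serving limits, use only eggs: 4.8 mg / 1.0 mg = 4.8 servings × $0.40 = $1.92.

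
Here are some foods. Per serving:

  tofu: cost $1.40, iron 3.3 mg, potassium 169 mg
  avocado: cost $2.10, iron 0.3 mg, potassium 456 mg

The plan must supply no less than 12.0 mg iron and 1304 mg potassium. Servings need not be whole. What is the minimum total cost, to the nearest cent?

Two binding constraints pin down two serving amounts, so the optimal mix uses at most two foods. The candidates are each food alone (scaled to the tighter of iron/potassium) and each pair with both constraints tight.
tofu only: max(12.0/3.3, 1304/169) = 7.716 servings → $10.80.
avocado only: max(12.0/0.3, 1304/456) = 40 servings → $84.00.
tofu + avocado with both tight: 3.494 servings and 1.565 servings → $8.18.
Cheapest feasible corner: $8.18.

$8.18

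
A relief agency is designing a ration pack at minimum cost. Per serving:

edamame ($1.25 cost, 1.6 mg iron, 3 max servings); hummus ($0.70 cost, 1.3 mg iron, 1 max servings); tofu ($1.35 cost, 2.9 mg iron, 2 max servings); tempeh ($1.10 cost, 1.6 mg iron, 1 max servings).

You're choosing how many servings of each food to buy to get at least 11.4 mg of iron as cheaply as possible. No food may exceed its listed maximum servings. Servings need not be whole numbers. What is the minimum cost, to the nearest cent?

Cost per mg of iron: tofu $0.4655, hummus $0.5385, tempeh $0.6875, edamame $0.7812.
Take 2 servings of tofu: +5.8 mg iron for $2.70 (total $2.70, still need 5.6 mg).
Take 1 serving of hummus: +1.3 mg iron for $0.70 (total $3.40, still need 4.3 mg).
Take 1 serving of tempeh: +1.6 mg iron for $1.10 (total $4.50, still need 2.7 mg).
Take 1.688 servings of edamame: +2.7 mg iron for $2.11 (total $6.61, still need 0.0 mg).
Filling from the cheapest source first is optimal under one linear minimum: $6.61.

$6.61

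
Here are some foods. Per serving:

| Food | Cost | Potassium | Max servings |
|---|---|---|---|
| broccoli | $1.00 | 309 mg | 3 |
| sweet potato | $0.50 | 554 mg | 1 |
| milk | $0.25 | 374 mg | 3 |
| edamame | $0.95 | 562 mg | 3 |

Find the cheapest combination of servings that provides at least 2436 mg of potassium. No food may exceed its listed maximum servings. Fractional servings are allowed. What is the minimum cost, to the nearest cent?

$2.53

Cost per mg of potassium: milk $0.0007, sweet potato $0.0009, edamame $0.0017, broccoli $0.0032.
Take 3 servings of milk: +1122.0 mg potassium for $0.75 (total $0.75, still need 1314.0 mg).
Take 1 serving of sweet potato: +554.0 mg potassium for $0.50 (total $1.25, still need 760.0 mg).
Take 1.352 servings of edamame: +760.0 mg potassium for $1.28 (total $2.53, still need 0.0 mg).
Greedy by cheapest-per-mg is optimal for a single linear constraint, so the minimum cost is $2.53.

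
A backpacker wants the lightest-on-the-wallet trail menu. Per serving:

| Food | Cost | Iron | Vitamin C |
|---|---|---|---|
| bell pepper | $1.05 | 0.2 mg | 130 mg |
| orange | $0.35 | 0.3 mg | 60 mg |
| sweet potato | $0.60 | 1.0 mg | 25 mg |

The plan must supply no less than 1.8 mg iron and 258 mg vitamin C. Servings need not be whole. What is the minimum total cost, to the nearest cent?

For a min-cost LP with two ≥-constraints, a basic feasible solution has at most two positive variables.
bell pepper only: max(1.8/0.2, 258/130) = 9 servings → $9.45.
orange only: max(1.8/0.3, 258/60) = 6 servings → $2.10.
sweet potato only: max(1.8/1.0, 258/25) = 10.32 servings → $6.19.
bell pepper + orange: the both-tight solution has a negative serving — not a feasible corner.
bell pepper + sweet potato with both tight: 1.704 servings and 1.459 servings → $2.66.
orange + sweet potato with both tight: 4.057 servings and 0.5829 servings → $1.77.
Cheapest feasible corner: $1.77.

$1.77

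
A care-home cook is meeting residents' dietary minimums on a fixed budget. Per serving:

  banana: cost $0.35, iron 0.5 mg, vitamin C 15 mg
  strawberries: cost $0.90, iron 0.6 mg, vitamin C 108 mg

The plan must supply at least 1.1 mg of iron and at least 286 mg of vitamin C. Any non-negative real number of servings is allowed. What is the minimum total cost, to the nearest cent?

banana only: max(1.1/0.5, 286/15) = 19.07 servings → $6.67.
strawberries only: max(1.1/0.6, 286/108) = 2.648 servings → $2.38.
banana + strawberries: intersection lies outside the first quadrant.
The minimum over all feasible corners is $2.38.

$2.38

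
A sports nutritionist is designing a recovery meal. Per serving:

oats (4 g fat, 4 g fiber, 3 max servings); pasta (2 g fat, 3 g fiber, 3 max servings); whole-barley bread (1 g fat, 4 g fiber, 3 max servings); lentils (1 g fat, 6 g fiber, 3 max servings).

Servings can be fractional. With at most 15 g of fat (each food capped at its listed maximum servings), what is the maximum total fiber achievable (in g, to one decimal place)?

42.0 g

Fiber per g fat: lentils 6, whole-barley bread 4, pasta 1.5, oats 1.
Take 3 servings of lentils: uses 3 g fat, +18.0 g fiber (running total 18.0 g).
Take 3 servings of whole-barley bread: uses 3 g fat, +12.0 g fiber (running total 30.0 g).
Take 3 servings of pasta: uses 6 g fat, +9.0 g fiber (running total 39.0 g).
Take 0.75 servings of oats: uses 3 g fat, +3.0 g fiber (running total 42.0 g).
Greedy by best ratio exhausts the fat allowance optimally: 42.0 g.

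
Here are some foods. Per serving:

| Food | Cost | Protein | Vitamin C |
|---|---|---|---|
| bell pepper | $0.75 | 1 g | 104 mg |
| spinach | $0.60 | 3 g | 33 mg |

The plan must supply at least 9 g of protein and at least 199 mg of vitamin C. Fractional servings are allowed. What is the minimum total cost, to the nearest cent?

With two linear requirements the optimum uses one or two foods; enumerate the corners.
bell pepper only: max(9/1, 199/104) = 9 servings → $6.75.
spinach only: max(9/3, 199/33) = 6.03 servings → $3.62.
bell pepper + spinach with both tight: 1.075 servings and 2.642 servings → $2.39.
The minimum over all feasible corners is $2.39.

$2.39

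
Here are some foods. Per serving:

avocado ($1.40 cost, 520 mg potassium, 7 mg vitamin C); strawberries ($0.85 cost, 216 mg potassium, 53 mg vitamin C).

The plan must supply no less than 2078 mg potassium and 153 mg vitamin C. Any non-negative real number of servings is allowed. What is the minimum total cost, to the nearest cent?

$6.26

Two binding constraints pin down two serving amounts, so the optimal mix uses at most two foods. The candidates are each food alone (scaled to the tighter of potassium/vitamin C) and each pair with both constraints tight.
avocado only: max(2078/520, 153/7) = 21.86 servings → $30.60.
strawberries only: max(2078/216, 153/53) = 9.62 servings → $8.18.
avocado + strawberries with both tight: 2.959 servings and 2.496 servings → $6.26.
So the least-cost plan costs $6.26.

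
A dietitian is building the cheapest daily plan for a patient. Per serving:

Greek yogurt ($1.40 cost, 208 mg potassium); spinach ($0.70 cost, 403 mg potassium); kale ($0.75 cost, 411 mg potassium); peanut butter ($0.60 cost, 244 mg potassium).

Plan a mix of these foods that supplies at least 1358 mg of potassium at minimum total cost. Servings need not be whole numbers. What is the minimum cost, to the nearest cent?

Cost per mg of potassium: spinach $0.0017, kale $0.0018, peanut butter $0.0025, Greek yogurt $0.0067.
With no serving limits, use only spinach: 1358 mg / 403 mg = 3.37 servings × $0.70 = $2.36.

$2.36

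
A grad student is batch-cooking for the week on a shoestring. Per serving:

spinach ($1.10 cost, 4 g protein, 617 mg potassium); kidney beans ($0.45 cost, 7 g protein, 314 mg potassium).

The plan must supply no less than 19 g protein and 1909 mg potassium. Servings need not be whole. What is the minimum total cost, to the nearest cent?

$2.74

This is a tiny linear program; its minimum lies at a vertex of the feasible set. List the vertices and price them.
spinach only: max(19/4, 1909/617) = 4.75 servings → $5.22.
kidney beans only: max(19/7, 1909/314) = 6.08 servings → $2.74.
spinach + kidney beans with both tight: 2.415 servings and 1.334 servings → $3.26.
So the least-cost plan costs $2.74.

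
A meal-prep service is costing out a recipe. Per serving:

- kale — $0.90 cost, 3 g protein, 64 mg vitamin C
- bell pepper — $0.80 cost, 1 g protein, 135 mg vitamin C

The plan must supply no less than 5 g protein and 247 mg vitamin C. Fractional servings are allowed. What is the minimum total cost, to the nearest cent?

The cheapest plan sits at a corner of the feasible region — with two constraints it uses at most two foods.
kale only: max(5/3, 247/64) = 3.859 servings → $3.47.
bell pepper only: max(5/1, 247/135) = 5 servings → $4.00.
kale + bell pepper with both tight: 1.255 servings and 1.235 servings → $2.12.
Cheapest feasible corner: $2.12.

$2.12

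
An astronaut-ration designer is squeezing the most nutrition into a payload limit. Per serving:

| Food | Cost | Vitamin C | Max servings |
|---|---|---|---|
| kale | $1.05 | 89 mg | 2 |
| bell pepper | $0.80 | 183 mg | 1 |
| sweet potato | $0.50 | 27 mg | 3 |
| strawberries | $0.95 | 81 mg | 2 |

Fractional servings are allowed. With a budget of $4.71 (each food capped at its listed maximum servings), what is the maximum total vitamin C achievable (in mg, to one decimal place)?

515.4 mg

Vitamin C per dollar: bell pepper 228.8, strawberries 85.26, kale 84.76, sweet potato 54.
Take 1 serving of bell pepper: spends $0.80, +183.0 mg vitamin C (running total 183.0 mg).
Take 2 servings of strawberries: spends $1.90, +162.0 mg vitamin C (running total 345.0 mg).
Take 1.914 servings of kale: spends $2.01, +170.4 mg vitamin C (running total 515.4 mg).
Filling greedily by vitamin C-per-dollar is optimal for one linear limit, giving 515.4 mg.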